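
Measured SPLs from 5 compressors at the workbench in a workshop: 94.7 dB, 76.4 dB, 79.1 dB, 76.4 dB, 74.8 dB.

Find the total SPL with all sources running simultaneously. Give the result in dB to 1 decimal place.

Sum in the linear (power) domain: Σ 10^(Lᵢ/10) = 10^(94.7/10) + 10^(76.4/10) + 10^(79.1/10) + 10^(76.4/10) + 10^(74.8/10) = 3.15e+09.
Combined level = 10 log₁₀(3.15e+09) = 95.0 dB.

95.0 dB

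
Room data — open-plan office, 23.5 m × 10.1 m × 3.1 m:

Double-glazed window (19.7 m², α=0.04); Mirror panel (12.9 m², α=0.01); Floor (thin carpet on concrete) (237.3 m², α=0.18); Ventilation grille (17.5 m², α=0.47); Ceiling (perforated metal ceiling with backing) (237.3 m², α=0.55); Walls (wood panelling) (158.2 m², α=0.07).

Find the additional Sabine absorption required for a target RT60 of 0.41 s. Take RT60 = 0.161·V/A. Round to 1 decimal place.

95.5 sabins

A₁ = Σ Sᵢαᵢ = 19.7×0.04 + 12.9×0.01 + 237.3×0.18 + 17.5×0.47 + 237.3×0.55 + 158.2×0.07 = 193.445 sabins.
Target A₂ = 0.161·735.785/0.41 = 288.930 sabins (V = 735.785 m³).
ΔA = A₂ − A₁ = 288.930 − 193.445 = 95.5 sabins.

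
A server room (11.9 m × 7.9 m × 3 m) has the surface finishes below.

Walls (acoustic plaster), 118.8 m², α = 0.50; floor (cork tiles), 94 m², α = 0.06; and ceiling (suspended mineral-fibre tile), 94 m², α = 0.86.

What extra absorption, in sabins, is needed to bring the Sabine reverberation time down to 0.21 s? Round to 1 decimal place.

Total absorption A₁ = 118.8*0.50 + 94*0.06 + 94*0.86
  = 59.400 + 5.640 + 80.840 = 145.880 m² sabins.
Target A₂ = 0.161·282.03/0.21 = 216.223 sabins (V = 282.03 m³).
ΔA = A₂ − A₁ = 216.223 − 145.880 = 70.3 sabins.

70.3 sabins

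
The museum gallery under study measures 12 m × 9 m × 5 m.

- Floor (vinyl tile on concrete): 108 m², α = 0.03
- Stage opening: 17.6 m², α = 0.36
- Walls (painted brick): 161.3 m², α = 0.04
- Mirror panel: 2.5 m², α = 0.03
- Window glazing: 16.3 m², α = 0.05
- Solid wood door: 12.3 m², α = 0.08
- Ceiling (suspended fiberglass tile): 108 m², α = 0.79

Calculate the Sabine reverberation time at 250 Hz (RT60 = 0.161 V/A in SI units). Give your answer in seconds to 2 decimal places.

A = Σ Sᵢαᵢ = 108×0.03 + 17.6×0.36 + 161.3×0.04 + 2.5×0.03 + 16.3×0.05 + 12.3×0.08 + 108×0.79 = 103.222 sabins.
Room volume: 540 m³.
T = 0.161 V/A = 0.161·540/103.222 = 0.84 s.

0.84 s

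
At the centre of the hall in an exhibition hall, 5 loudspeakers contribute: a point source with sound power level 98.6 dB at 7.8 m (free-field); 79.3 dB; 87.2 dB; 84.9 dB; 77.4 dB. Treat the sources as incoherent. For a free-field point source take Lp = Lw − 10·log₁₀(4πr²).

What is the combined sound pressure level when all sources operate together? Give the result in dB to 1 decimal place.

Source at 7.8 m: Lp = 98.6 − 10·log₁₀(4π·7.8²) = 98.6 − 10·log₁₀(764.538) = 69.8 dB.
Sum in the linear (power) domain: Σ 10^(Lᵢ/10) = 10^(69.8/10) + 10^(79.3/10) + 10^(87.2/10) + 10^(84.9/10) + 10^(77.4/10) = 9.835e+08.
L_total = 10·log₁₀(9.835e+08) = 89.9 dB.

89.9 dB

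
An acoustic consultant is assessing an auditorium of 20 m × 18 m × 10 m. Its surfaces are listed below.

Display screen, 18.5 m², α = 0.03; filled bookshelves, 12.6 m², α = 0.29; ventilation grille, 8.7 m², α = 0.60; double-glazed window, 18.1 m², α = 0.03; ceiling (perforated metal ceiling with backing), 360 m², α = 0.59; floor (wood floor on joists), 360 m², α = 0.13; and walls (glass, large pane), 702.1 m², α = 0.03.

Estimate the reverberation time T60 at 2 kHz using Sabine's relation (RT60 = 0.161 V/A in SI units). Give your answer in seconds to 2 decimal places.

Summing Sᵢαᵢ: 0.555 + 3.654 + 5.220 + 0.543 + 212.400 + 46.800 + 21.063 → A = 290.235 sabins.
Room volume: 3600 m³.
RT60 = 0.161 · V / A = 0.161 × 3600 / 290.235 = 2.00 s.

2.00 s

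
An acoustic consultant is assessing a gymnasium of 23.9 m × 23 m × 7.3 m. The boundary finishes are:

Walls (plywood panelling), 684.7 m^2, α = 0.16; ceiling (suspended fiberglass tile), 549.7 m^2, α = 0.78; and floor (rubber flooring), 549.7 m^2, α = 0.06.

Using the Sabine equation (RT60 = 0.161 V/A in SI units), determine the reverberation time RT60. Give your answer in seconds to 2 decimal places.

Total absorption A = 684.7*0.16 + 549.7*0.78 + 549.7*0.06
  = 109.552 + 428.766 + 32.982 = 571.300 m^2 sabins.
V = 23.9·23·7.3 = 4012.81 m³.
Sabine: RT60 = 0.161 × 4012.81 / 571.300 = 1.13 s.

1.13 seconds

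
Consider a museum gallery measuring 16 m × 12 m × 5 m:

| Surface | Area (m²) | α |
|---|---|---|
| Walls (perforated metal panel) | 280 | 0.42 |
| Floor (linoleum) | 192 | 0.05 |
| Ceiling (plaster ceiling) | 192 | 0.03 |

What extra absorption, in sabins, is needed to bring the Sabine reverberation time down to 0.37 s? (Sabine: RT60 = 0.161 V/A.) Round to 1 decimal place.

284.8 sabins

A₁ = Σ Sᵢαᵢ = 280·0.42 + 192·0.05 + 192·0.03 = 132.960 sabins.
For T = 0.37 s, need A₂ = 0.161·V/T = 0.161·960/0.37 = 417.730 sabins.
Additional absorption ΔA = 417.730 − 132.960 = 284.8 sabins.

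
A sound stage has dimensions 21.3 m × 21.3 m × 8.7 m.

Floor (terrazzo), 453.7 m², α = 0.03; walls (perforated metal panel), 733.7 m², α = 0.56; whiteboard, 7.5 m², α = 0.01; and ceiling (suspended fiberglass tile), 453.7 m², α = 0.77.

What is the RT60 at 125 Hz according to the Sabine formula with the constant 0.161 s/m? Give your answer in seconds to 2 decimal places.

0.82 sec

Equivalent absorption area: A = 453.7*0.03 + 733.7*0.56 + 7.5*0.01 + 453.7*0.77 = 773.907 m².
Volume V = 21.3 × 21.3 × 8.7 = 3947.103 m³.
Sabine: RT60 = 0.161 × 3947.103 / 773.907 = 0.82 s.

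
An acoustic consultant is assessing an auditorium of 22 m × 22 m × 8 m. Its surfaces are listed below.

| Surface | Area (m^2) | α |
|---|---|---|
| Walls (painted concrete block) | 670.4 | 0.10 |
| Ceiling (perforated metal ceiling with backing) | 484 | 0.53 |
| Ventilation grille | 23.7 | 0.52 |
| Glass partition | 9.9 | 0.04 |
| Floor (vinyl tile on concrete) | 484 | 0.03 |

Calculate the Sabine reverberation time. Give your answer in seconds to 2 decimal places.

Equivalent absorption area: A = 670.4×0.10 + 484×0.53 + 23.7×0.52 + 9.9×0.04 + 484×0.03 = 350.800 m^2.
Volume V = 22 × 22 × 8 = 3872 m³.
T = 0.161 V/A = 0.161·3872/350.800 = 1.78 s.

1.78 seconds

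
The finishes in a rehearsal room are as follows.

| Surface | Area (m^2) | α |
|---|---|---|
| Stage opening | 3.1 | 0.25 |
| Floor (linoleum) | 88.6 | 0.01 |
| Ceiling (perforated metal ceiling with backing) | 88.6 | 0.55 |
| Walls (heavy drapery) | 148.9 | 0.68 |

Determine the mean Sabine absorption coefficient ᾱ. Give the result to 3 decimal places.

Total surface area S = 329.2 m^2.
Σ(Sᵢαᵢ) = 3.1*0.25 + 88.6*0.01 + 88.6*0.55 + 148.9*0.68 = 151.643.
ᾱ = A/S = 0.461.

0.461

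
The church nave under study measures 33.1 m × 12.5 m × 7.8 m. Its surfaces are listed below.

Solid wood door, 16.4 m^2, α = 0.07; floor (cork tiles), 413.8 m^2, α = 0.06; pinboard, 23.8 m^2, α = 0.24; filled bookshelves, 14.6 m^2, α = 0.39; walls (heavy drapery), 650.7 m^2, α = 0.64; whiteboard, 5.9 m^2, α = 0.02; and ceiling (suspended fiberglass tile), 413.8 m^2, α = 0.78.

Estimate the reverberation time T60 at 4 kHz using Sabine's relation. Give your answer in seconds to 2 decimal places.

A = Σ Sᵢαᵢ = 16.4×0.07 + 413.8×0.06 + 23.8×0.24 + 14.6×0.39 + 650.7×0.64 + 5.9×0.02 + 413.8×0.78 = 776.712 sabins.
Room volume: 3227.25 m³.
T = 0.161 V/A = 0.161·3227.25/776.712 = 0.67 s.

0.67 s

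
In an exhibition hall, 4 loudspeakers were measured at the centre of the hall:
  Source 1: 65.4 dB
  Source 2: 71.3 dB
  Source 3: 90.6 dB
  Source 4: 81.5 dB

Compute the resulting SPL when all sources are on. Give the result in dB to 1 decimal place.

Converting to relative power and adding: 10^(65.4/10) + 10^(71.3/10) + 10^(90.6/10) + 10^(81.5/10) = 1.306e+09.
Back to dB: 10·log₁₀ Σ = 91.2 dB.

91.2 dB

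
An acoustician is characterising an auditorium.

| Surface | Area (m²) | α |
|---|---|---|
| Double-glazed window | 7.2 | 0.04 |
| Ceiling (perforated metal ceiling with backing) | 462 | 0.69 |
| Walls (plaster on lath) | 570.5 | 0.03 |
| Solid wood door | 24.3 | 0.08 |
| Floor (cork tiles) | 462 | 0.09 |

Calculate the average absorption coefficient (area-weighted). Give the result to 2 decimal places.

Total surface area S = 1526.0 m².
Σ(Sᵢαᵢ) = 7.2·0.04 + 462·0.69 + 570.5·0.03 + 24.3·0.08 + 462·0.09 = 379.707.
ᾱ = 379.707 / 1526.0 = 0.25.

0.25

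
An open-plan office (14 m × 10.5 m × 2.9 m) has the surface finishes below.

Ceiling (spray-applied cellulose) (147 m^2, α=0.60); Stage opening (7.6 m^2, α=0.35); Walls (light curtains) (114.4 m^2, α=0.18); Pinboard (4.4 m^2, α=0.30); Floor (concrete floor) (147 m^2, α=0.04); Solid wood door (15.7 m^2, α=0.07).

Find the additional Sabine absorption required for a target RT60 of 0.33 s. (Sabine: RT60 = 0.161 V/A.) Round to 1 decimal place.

88.2 sabins

Equivalent absorption area: A₁ = 147*0.60 + 7.6*0.35 + 114.4*0.18 + 4.4*0.30 + 147*0.04 + 15.7*0.07 = 119.751 m^2.
V = 426.3 m³. Required absorption A₂ = 0.161 × 426.3 / 0.33 = 207.983 sabins.
ΔA = A₂ − A₁ = 207.983 − 119.751 = 88.2 sabins.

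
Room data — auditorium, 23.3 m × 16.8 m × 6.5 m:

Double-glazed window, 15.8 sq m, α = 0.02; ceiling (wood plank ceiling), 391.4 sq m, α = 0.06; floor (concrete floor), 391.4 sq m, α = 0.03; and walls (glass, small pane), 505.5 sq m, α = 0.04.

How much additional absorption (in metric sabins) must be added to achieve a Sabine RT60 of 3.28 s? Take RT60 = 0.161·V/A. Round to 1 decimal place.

A₁ = Σ Sᵢαᵢ = 15.8×0.02 + 391.4×0.06 + 391.4×0.03 + 505.5×0.04 = 55.762 sabins.
For T = 3.28 s, need A₂ = 0.161·V/T = 0.161·2544.36/3.28 = 124.891 sabins.
ΔA = A₂ − A₁ = 124.891 − 55.762 = 69.1 sabins.

69.1 sabins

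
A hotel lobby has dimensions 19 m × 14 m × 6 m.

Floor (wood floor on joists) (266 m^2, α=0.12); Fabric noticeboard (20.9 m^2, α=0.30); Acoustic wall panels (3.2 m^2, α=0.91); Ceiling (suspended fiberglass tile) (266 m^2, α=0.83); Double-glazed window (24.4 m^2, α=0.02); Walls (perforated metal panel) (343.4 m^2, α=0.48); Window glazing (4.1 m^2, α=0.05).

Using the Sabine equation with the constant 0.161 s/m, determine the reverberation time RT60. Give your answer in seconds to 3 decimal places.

Equivalent absorption area: A = 266×0.12 + 20.9×0.30 + 3.2×0.91 + 266×0.83 + 24.4×0.02 + 343.4×0.48 + 4.1×0.05 = 427.407 m^2.
Volume V = 19 × 14 × 6 = 1596 m³.
RT60 = 0.161 · V / A = 0.161 × 1596 / 427.407 = 0.601 s.

0.601 seconds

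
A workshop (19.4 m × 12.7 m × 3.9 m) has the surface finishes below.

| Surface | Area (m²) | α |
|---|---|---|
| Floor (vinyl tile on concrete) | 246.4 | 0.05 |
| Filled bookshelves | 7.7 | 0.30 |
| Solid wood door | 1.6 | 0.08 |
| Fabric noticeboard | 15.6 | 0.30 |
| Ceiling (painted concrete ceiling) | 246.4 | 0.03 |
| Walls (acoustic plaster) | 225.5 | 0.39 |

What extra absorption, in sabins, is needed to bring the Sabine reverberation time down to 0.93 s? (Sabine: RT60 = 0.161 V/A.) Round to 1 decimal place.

51.6 sabins

A₁ = Σ Sᵢαᵢ = 246.4×0.05 + 7.7×0.30 + 1.6×0.08 + 15.6×0.30 + 246.4×0.03 + 225.5×0.39 = 114.775 sabins.
V = 960.882 m³. Required absorption A₂ = 0.161 × 960.882 / 0.93 = 166.346 sabins.
Shortfall: 166.346 − 114.775 = 51.6 sabins.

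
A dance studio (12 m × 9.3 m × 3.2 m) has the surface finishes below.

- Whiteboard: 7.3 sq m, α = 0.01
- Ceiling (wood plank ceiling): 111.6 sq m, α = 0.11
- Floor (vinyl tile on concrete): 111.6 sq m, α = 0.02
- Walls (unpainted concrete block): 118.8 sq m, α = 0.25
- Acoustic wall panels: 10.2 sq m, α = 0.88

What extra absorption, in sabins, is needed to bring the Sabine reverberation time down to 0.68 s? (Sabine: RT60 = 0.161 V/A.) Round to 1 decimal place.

31.3 sabins

A₁ = Σ Sᵢαᵢ = 7.3·0.01 + 111.6·0.11 + 111.6·0.02 + 118.8·0.25 + 10.2·0.88 = 53.257 sabins.
Target A₂ = 0.161·357.12/0.68 = 84.553 sabins (V = 357.12 m³).
ΔA = A₂ − A₁ = 84.553 − 53.257 = 31.3 sabins.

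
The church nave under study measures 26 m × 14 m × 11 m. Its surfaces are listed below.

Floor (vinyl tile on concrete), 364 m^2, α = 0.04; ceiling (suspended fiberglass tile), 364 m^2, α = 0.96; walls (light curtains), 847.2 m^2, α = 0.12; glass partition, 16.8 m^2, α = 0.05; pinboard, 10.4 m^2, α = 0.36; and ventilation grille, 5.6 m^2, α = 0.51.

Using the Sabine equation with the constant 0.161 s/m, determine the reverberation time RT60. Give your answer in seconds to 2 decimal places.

1.36 sec

Total absorption A = 364*0.04 + 364*0.96 + 847.2*0.12 + 16.8*0.05 + 10.4*0.36 + 5.6*0.51
  = 14.560 + 349.440 + 101.664 + 0.840 + 3.744 + 2.856 = 473.104 m^2 sabins.
Room volume: 4004 m³.
Sabine: RT60 = 0.161 × 4004 / 473.104 = 1.36 s.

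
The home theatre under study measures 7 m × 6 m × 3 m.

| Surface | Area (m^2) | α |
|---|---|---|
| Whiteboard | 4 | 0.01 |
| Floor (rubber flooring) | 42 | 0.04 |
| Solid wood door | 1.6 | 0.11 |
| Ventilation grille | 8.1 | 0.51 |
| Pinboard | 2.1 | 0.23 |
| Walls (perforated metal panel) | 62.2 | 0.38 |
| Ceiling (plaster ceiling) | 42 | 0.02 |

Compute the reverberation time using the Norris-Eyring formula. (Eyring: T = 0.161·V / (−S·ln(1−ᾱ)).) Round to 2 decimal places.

0.59 sec

Total surface area S = 4 + 42 + 1.6 + 8.1 + 2.1 + 62.2 + 42 = 162.0 m^2.
Absorption A = 4×0.01 + 42×0.04 + 1.6×0.11 + 8.1×0.51 + 2.1×0.23 + 62.2×0.38 + 42×0.02 = 30.986 sabins.
Mean coefficient ᾱ = A/S = 0.1913.
Eyring denominator: −S ln(1−ᾱ) = 34.397.
V = 7 × 6 × 3 = 126 m³.
T = 0.161·V/[−S·ln(1−ᾱ)] = 0.161·126/34.397 = 0.59 s.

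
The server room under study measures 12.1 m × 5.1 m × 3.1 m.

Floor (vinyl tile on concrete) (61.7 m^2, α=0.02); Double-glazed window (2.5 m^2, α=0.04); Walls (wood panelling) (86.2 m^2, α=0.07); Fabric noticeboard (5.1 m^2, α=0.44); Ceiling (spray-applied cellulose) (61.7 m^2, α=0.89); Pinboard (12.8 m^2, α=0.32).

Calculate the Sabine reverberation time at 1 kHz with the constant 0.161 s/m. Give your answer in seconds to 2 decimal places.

0.45 seconds

Equivalent absorption area: A = 61.7·0.02 + 2.5·0.04 + 86.2·0.07 + 5.1·0.44 + 61.7·0.89 + 12.8·0.32 = 68.621 m^2.
Volume V = 12.1 × 5.1 × 3.1 = 191.301 m³.
RT60 = 0.161 · V / A = 0.161 × 191.301 / 68.621 = 0.45 s.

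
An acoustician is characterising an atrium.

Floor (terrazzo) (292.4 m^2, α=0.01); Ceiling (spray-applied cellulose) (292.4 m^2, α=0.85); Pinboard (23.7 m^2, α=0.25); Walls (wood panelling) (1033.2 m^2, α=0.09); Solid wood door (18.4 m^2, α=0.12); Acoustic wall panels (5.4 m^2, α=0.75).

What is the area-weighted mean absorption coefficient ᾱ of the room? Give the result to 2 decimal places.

S = Σ Sᵢ = 292.4 + 292.4 + 23.7 + 1033.2 + 18.4 + 5.4 = 1665.5 m^2.
Weighted sum Σ Sα = 356.635.
ᾱ = 356.635 / 1665.5 = 0.21.

0.21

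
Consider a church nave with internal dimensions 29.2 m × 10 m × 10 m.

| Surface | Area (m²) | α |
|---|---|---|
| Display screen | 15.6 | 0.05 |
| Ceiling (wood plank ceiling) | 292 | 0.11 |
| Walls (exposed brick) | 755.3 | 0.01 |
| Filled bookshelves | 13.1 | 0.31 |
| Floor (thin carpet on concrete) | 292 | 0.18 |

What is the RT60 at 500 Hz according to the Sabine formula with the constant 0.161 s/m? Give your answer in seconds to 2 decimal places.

Total absorption A = 15.6*0.05 + 292*0.11 + 755.3*0.01 + 13.1*0.31 + 292*0.18
  = 0.780 + 32.120 + 7.553 + 4.061 + 52.560 = 97.074 m² sabins.
Room volume: 2920 m³.
T = 0.161 V/A = 0.161·2920/97.074 = 4.84 s.

4.84 s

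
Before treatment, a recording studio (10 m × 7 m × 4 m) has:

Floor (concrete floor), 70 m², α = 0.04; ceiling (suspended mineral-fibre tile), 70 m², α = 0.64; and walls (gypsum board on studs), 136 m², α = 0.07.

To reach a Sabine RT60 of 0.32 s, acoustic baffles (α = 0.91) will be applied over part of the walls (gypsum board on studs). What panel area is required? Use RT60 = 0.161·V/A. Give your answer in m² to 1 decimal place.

Total absorption A₁ = 70*0.04 + 70*0.64 + 136*0.07
  = 2.800 + 44.800 + 9.520 = 57.120 m² sabins.
V = 280 m³. Target absorption A₂ = 0.161 × 280 / 0.32 = 140.875 sabins.
ΔA needed = 140.875 − 57.120 = 83.755 sabins.
Net gain per m²: Δα = 0.91 − 0.07 = 0.84.
Area = ΔA/Δα = 83.755/0.84 = 99.7 m².

99.7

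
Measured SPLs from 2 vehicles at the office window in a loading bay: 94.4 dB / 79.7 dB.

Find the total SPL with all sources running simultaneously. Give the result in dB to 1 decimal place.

Sum in the linear (power) domain: Σ 10^(Lᵢ/10) = 10^(94.4/10) + 10^(79.7/10) = 2.848e+09.
L_total = 10·log₁₀(2.848e+09) = 94.5 dB.

94.5 dB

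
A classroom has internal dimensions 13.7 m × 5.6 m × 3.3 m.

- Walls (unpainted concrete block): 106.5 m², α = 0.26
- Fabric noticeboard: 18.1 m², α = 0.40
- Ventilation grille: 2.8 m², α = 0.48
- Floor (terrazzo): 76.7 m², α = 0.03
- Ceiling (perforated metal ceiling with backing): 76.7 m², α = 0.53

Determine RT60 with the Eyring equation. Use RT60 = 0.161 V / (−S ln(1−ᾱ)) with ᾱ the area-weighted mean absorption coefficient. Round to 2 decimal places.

0.44 s

Total surface area S = 106.5 + 18.1 + 2.8 + 76.7 + 76.7 = 280.8 m².
Absorption A = 106.5×0.26 + 18.1×0.40 + 2.8×0.48 + 76.7×0.03 + 76.7×0.53 = 79.226 sabins.
ᾱ = 79.226 / 280.8 = 0.2821.
−S·ln(1−ᾱ) = −280.8 × ln(1 − 0.2821) = 93.064.
V = 13.7 × 5.6 × 3.3 = 253.176 m³.
T = 0.161·V/[−S·ln(1−ᾱ)] = 0.161·253.176/93.064 = 0.44 s.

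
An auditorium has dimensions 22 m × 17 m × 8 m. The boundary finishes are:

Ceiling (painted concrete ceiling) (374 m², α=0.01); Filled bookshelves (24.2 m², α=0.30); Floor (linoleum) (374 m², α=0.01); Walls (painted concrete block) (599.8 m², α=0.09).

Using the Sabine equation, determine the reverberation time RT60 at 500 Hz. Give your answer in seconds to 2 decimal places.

Summing Sᵢαᵢ: 3.740 + 7.260 + 3.740 + 53.982 → A = 68.722 sabins.
V = 22·17·8 = 2992 m³.
T = 0.161 V/A = 0.161·2992/68.722 = 7.01 s.

7.01 seconds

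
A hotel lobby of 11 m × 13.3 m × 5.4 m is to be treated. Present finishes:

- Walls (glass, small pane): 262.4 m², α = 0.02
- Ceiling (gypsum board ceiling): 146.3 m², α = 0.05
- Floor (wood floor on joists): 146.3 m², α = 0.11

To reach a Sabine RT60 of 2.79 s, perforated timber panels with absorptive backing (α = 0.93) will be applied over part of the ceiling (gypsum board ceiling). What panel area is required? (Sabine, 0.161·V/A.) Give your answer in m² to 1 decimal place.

19.2

Equivalent absorption area: A₁ = 262.4*0.02 + 146.3*0.05 + 146.3*0.11 = 28.656 m².
V = 790.02 m³. Target absorption A₂ = 0.161 × 790.02 / 2.79 = 45.589 sabins.
Absorption to add: 45.589 − 28.656 = 16.933 sabins.
Net gain per m²: Δα = 0.93 − 0.05 = 0.88.
Area = ΔA/Δα = 16.933/0.88 = 19.2 m².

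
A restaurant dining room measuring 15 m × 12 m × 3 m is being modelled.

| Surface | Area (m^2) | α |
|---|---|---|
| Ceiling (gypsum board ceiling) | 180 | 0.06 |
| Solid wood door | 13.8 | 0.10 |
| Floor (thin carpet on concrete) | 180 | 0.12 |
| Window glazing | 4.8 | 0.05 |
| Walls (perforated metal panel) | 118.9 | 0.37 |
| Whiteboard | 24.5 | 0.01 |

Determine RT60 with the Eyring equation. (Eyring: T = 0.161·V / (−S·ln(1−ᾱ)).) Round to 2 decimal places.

1.03 s

Total surface area S = 180 + 13.8 + 180 + 4.8 + 118.9 + 24.5 = 522.0 m^2.
Σ(Sᵢαᵢ) = 180·0.06 + 13.8·0.10 + 180·0.12 + 4.8·0.05 + 118.9·0.37 + 24.5·0.01 = 78.258.
Mean coefficient ᾱ = A/S = 0.1499.
Eyring denominator: −S ln(1−ᾱ) = 84.773.
V = 15 × 12 × 3 = 540 m³.
T = 0.161·V/[−S·ln(1−ᾱ)] = 0.161·540/84.773 = 1.03 s.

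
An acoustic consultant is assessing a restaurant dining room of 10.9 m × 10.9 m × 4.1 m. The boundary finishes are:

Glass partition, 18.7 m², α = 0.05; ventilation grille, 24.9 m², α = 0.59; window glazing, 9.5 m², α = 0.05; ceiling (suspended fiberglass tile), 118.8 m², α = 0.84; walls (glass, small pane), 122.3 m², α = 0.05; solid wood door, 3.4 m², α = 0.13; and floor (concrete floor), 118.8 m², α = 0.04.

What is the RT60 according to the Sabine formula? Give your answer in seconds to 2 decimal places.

Summing Sᵢαᵢ: 0.935 + 14.691 + 0.475 + 99.792 + 6.115 + 0.442 + 4.752 → A = 127.202 sabins.
Room volume: 487.121 m³.
RT60 = 0.161 · V / A = 0.161 × 487.121 / 127.202 = 0.62 s.

0.62 seconds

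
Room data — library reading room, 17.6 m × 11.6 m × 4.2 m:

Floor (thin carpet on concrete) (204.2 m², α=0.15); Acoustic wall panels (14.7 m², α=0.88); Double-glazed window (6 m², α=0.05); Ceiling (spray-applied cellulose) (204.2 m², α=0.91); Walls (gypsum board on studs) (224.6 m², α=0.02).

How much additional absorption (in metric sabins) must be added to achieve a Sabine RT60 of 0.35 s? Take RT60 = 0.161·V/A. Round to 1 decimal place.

A₁ = Σ Sᵢαᵢ = 204.2·0.15 + 14.7·0.88 + 6·0.05 + 204.2·0.91 + 224.6·0.02 = 234.180 sabins.
Target A₂ = 0.161·857.472/0.35 = 394.437 sabins (V = 857.472 m³).
Additional absorption ΔA = 394.437 − 234.180 = 160.3 sabins.

160.3 sabins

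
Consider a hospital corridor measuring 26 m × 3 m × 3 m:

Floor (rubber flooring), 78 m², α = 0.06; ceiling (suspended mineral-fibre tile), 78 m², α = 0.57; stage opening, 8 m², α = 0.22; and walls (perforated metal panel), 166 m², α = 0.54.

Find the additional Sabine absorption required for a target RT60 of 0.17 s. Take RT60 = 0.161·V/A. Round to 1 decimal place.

Equivalent absorption area: A₁ = 78·0.06 + 78·0.57 + 8·0.22 + 166·0.54 = 140.540 m².
V = 234 m³. Required absorption A₂ = 0.161 × 234 / 0.17 = 221.612 sabins.
Additional absorption ΔA = 221.612 − 140.540 = 81.1 sabins.

81.1 sabins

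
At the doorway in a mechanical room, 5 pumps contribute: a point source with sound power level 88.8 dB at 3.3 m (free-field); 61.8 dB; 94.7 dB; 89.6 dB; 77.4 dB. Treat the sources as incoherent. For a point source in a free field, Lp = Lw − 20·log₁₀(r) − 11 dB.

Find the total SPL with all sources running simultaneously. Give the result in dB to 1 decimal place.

95.9 dB

Source at 3.3 m: Lp = 88.8 − 20·log₁₀(3.3) − 11 = 67.4 dB.
Sum in the linear (power) domain: Σ 10^(Lᵢ/10) = 10^(67.4/10) + 10^(61.8/10) + 10^(94.7/10) + 10^(89.6/10) + 10^(77.4/10) = 3.925e+09.
L_total = 10·log₁₀(3.925e+09) = 95.9 dB.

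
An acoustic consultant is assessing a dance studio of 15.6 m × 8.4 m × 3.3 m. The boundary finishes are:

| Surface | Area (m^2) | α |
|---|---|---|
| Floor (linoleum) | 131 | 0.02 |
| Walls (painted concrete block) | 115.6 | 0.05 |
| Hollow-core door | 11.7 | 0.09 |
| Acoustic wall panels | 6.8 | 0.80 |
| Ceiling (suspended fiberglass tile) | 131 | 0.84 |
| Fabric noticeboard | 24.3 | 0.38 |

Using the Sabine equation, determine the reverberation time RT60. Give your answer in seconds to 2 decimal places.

Equivalent absorption area: A = 131*0.02 + 115.6*0.05 + 11.7*0.09 + 6.8*0.80 + 131*0.84 + 24.3*0.38 = 134.167 m^2.
Room volume: 432.432 m³.
RT60 = 0.161 · V / A = 0.161 × 432.432 / 134.167 = 0.52 s.

0.52 seconds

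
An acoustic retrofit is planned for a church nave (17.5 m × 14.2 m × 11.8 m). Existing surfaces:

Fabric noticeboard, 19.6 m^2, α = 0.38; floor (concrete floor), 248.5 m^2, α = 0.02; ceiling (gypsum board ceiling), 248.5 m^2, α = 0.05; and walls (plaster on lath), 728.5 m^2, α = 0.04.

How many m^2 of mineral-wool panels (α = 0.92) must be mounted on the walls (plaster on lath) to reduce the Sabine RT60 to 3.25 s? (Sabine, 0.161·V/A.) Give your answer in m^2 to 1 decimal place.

A₁ = Σ Sᵢαᵢ = 19.6×0.38 + 248.5×0.02 + 248.5×0.05 + 728.5×0.04 = 53.983 sabins.
V = 2932.3 m³. Target absorption A₂ = 0.161 × 2932.3 / 3.25 = 145.262 sabins.
Absorption to add: 145.262 − 53.983 = 91.279 sabins.
Net gain per m^2: Δα = 0.92 − 0.04 = 0.88.
Area = ΔA/Δα = 91.279/0.88 = 103.7 m^2.

103.7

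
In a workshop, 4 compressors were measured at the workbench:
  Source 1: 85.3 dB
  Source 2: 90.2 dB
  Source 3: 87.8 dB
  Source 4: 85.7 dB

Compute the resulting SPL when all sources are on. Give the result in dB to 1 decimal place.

Sum in the linear (power) domain: Σ 10^(Lᵢ/10) = 10^(85.3/10) + 10^(90.2/10) + 10^(87.8/10) + 10^(85.7/10) = 2.36e+09.
Combined level = 10 log₁₀(2.36e+09) = 93.7 dB.

93.7 dB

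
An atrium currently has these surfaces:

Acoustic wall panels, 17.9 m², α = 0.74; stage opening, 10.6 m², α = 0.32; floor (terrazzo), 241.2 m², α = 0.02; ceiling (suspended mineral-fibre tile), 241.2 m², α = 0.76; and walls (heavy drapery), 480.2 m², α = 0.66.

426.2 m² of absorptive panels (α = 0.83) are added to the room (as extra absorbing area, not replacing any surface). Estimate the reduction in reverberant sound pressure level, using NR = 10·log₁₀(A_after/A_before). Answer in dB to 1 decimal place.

2.2 dB

A_before = Σ Sᵢαᵢ = 17.9×0.74 + 10.6×0.32 + 241.2×0.02 + 241.2×0.76 + 480.2×0.66 = 521.706 sabins.
Added absorption = 426.2 × 0.83 = 353.746 sabins.
A_after = 521.706 + 353.746 = 875.452 sabins.
Reduction = 10 log₁₀(A_after/A_before) = 10 log₁₀(1.6781) = 2.2 dB.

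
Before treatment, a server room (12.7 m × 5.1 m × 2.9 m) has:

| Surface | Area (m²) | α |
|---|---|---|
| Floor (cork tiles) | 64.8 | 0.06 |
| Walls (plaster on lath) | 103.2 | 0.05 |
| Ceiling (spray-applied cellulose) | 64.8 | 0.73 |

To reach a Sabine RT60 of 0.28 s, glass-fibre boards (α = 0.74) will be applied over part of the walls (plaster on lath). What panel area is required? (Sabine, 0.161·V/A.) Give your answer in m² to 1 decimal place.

Summing Sᵢαᵢ: 3.888 + 5.160 + 47.304 → A₁ = 56.352 sabins.
Required A₂ = 0.161·187.833/0.28 = 108.004 sabins.
ΔA needed = 108.004 − 56.352 = 51.652 sabins.
Each m² of panel replacing the walls (plaster on lath) adds (0.74 − 0.05) = 0.69 sabins.
Panel area = 51.652 / 0.69 = 74.9 m².

74.9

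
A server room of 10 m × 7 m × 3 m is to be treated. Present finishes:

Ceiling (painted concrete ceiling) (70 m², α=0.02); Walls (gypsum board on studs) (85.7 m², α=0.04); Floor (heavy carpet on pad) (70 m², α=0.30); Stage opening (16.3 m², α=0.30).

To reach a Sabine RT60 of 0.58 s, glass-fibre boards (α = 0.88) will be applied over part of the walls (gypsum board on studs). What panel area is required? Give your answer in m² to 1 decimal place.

32.8

Equivalent absorption area: A₁ = 70×0.02 + 85.7×0.04 + 70×0.30 + 16.3×0.30 = 30.718 m².
V = 210 m³. Target absorption A₂ = 0.161 × 210 / 0.58 = 58.293 sabins.
Absorption to add: 58.293 − 30.718 = 27.575 sabins.
Net gain per m²: Δα = 0.88 − 0.04 = 0.84.
Area = ΔA/Δα = 27.575/0.84 = 32.8 m².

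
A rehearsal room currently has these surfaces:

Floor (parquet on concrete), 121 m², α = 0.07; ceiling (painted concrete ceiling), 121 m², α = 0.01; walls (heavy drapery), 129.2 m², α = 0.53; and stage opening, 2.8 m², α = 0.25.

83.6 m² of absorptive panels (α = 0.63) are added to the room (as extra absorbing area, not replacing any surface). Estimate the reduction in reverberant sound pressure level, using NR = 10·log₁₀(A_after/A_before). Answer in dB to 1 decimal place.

Total absorption A_before = 121*0.07 + 121*0.01 + 129.2*0.53 + 2.8*0.25
  = 8.470 + 1.210 + 68.476 + 0.700 = 78.856 m² sabins.
Treatment contributes 83.6·0.63 = 52.668 sabins.
A_after = 78.856 + 52.668 = 131.524 sabins.
NR = 10·log₁₀(131.524/78.856) = 2.2 dB.

2.2 dB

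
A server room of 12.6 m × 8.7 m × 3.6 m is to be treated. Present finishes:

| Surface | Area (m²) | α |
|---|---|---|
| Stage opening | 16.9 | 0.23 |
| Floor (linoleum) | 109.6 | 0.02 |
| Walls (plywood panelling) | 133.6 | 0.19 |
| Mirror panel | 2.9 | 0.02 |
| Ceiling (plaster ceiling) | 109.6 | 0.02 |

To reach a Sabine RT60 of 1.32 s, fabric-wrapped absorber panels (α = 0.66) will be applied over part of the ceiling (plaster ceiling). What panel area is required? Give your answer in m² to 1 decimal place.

Total absorption A₁ = 16.9·0.23 + 109.6·0.02 + 133.6·0.19 + 2.9·0.02 + 109.6·0.02
  = 3.887 + 2.192 + 25.384 + 0.058 + 2.192 = 33.713 m² sabins.
V = 394.632 m³. Target absorption A₂ = 0.161 × 394.632 / 1.32 = 48.133 sabins.
Absorption to add: 48.133 − 33.713 = 14.420 sabins.
Net gain per m²: Δα = 0.66 − 0.02 = 0.64.
Panel area = 14.420 / 0.64 = 22.5 m².

22.5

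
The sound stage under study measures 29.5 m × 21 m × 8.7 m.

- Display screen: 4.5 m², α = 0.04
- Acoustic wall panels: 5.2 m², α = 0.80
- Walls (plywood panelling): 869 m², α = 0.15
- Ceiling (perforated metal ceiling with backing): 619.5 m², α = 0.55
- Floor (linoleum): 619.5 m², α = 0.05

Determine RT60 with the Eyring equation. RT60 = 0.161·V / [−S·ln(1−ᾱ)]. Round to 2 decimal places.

S = Σ Sᵢ = 2117.7 m².
Σ(Sᵢαᵢ) = 4.5·0.04 + 5.2·0.80 + 869·0.15 + 619.5·0.55 + 619.5·0.05 = 506.390.
ᾱ = 506.390 / 2117.7 = 0.2391.
Eyring denominator: −S ln(1−ᾱ) = 578.669.
V = 29.5 × 21 × 8.7 = 5389.65 m³.
RT60 = 0.161 × 5389.65 / 578.669 = 1.50 s.

1.50 s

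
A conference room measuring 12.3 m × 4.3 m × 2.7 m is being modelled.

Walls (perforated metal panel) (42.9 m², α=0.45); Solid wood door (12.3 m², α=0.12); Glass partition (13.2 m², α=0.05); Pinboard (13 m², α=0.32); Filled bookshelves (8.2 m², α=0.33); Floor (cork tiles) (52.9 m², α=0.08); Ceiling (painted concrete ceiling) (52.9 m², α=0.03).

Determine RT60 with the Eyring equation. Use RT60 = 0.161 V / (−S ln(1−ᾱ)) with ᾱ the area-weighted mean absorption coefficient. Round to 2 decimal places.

0.61 s

Total surface area S = 42.9 + 12.3 + 13.2 + 13 + 8.2 + 52.9 + 52.9 = 195.4 m².
Absorption A = 42.9×0.45 + 12.3×0.12 + 13.2×0.05 + 13×0.32 + 8.2×0.33 + 52.9×0.08 + 52.9×0.03 = 34.126 sabins.
ᾱ = 34.126 / 195.4 = 0.1746.
−S·ln(1−ᾱ) = −195.4 × ln(1 − 0.1746) = 37.495.
V = 12.3 × 4.3 × 2.7 = 142.803 m³.
T = 0.161·V/[−S·ln(1−ᾱ)] = 0.161·142.803/37.495 = 0.61 s.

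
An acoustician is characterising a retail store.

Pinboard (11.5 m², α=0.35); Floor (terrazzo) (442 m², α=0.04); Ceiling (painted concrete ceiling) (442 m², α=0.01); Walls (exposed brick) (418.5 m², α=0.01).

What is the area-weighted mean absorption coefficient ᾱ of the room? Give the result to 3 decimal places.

Total surface area S = 1314.0 m².
A = 11.5·0.35 + 442·0.04 + 442·0.01 + 418.5·0.01 = 30.310 sabins.
ᾱ = 30.310 / 1314.0 = 0.023.

0.023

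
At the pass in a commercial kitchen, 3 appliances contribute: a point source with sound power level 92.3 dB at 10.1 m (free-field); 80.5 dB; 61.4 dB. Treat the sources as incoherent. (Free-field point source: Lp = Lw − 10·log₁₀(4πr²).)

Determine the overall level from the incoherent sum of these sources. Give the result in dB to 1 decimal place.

80.6 dB

Source at 10.1 m: Lp = 92.3 − 10·log₁₀(4π·10.1²) = 92.3 − 10·log₁₀(1281.895) = 61.2 dB.
Converting to relative power and adding: 10^(61.2/10) + 10^(80.5/10) + 10^(61.4/10) = 1.149e+08.
L_total = 10·log₁₀(1.149e+08) = 80.6 dB.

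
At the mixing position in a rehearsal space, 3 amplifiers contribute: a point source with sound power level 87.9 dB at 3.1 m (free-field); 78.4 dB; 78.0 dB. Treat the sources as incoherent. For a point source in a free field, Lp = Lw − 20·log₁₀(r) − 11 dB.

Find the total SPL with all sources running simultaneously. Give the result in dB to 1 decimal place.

Source at 3.1 m: Lp = 87.9 − 20·log₁₀(3.1) − 11 = 67.1 dB.
Sum in the linear (power) domain: Σ 10^(Lᵢ/10) = 10^(67.1/10) + 10^(78.4/10) + 10^(78.0/10) = 1.374e+08.
Back to dB: 10·log₁₀ Σ = 81.4 dB.

81.4 dB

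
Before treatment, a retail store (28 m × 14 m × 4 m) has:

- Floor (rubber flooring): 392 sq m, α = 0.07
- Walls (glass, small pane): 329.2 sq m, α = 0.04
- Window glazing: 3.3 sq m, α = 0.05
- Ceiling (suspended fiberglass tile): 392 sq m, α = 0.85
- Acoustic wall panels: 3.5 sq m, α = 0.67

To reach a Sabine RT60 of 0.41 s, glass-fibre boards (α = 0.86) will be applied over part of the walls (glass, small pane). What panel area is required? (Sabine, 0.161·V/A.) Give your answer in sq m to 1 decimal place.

292.0

Summing Sᵢαᵢ: 27.440 + 13.168 + 0.165 + 333.200 + 2.345 → A₁ = 376.318 sabins.
Required A₂ = 0.161·1568/0.41 = 615.727 sabins.
Absorption to add: 615.727 − 376.318 = 239.409 sabins.
Net gain per sq m: Δα = 0.86 − 0.04 = 0.82.
Area = ΔA/Δα = 239.409/0.82 = 292.0 sq m.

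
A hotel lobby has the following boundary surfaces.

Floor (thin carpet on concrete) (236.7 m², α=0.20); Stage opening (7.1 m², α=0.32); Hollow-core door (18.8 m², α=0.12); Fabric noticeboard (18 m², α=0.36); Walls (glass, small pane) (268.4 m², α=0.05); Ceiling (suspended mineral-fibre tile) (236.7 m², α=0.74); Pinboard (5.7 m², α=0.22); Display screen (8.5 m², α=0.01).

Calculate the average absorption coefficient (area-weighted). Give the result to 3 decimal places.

Total surface area S = 799.9 m².
A = 236.7×0.20 + 7.1×0.32 + 18.8×0.12 + 18×0.36 + 268.4×0.05 + 236.7×0.74 + 5.7×0.22 + 8.5×0.01 = 248.265 sabins.
ᾱ = A/S = 0.310.

0.310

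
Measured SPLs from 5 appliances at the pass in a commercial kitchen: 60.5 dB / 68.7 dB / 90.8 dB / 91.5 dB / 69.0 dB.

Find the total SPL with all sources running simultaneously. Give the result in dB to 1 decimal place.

94.2 dB

Sum in the linear (power) domain: Σ 10^(Lᵢ/10) = 10^(60.5/10) + 10^(68.7/10) + 10^(90.8/10) + 10^(91.5/10) + 10^(69.0/10) = 2.631e+09.
Combined level = 10 log₁₀(2.631e+09) = 94.2 dB.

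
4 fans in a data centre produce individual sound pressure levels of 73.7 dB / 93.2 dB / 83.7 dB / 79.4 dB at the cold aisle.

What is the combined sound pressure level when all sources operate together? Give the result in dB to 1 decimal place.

93.9 dB

Σ 10^(Lᵢ/10) = 2.434e+09.
Back to dB: 10·log₁₀ Σ = 93.9 dB.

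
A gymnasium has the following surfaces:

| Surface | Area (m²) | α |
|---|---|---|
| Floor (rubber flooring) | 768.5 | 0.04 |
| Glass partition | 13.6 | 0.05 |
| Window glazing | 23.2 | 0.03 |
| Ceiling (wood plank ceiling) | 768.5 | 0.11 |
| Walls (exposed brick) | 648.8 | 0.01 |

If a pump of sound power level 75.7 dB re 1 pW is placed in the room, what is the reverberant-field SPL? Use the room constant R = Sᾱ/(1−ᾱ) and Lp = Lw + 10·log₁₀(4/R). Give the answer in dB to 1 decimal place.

A = 123.139 sabins; S = 2222.6 m².
ᾱ = 123.139/2222.6 = 0.0554; R = Sᾱ/(1−ᾱ) = 123.139/(1−0.0554) = 130.361 m².
Lp = Lw + 10 log₁₀(4/R) = 75.7 -15.13 = 60.6 dB.

60.6 dB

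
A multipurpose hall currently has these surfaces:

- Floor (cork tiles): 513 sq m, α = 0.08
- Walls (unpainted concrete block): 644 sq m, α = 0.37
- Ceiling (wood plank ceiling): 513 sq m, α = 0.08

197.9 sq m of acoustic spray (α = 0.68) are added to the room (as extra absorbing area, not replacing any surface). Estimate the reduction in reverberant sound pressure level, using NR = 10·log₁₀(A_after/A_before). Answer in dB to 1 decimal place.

1.5 dB

A_before = Σ Sᵢαᵢ = 513·0.08 + 644·0.37 + 513·0.08 = 320.360 sabins.
Treatment contributes 197.9·0.68 = 134.572 sabins.
A_after = 320.360 + 134.572 = 454.932 sabins.
Reduction = 10 log₁₀(A_after/A_before) = 10 log₁₀(1.4201) = 1.5 dB.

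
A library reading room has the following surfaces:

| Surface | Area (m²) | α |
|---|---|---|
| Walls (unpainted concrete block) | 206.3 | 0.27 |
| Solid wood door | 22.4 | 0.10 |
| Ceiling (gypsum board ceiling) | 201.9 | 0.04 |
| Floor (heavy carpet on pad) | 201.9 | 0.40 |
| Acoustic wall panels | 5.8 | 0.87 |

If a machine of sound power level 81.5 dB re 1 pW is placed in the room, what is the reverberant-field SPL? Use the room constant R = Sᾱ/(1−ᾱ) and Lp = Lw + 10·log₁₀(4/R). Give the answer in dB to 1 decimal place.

64.5 dB

Σ(Sᵢαᵢ) = 206.3·0.27 + 22.4·0.10 + 201.9·0.04 + 201.9·0.40 + 5.8·0.87 = 151.823; total area S = 638.3 m².
ᾱ = 0.2379, so room constant R = A/(1−ᾱ) = 199.217 m².
Lp = 81.5 + 10·log₁₀(4/199.217) = 81.5 + (-16.97) = 64.5 dB.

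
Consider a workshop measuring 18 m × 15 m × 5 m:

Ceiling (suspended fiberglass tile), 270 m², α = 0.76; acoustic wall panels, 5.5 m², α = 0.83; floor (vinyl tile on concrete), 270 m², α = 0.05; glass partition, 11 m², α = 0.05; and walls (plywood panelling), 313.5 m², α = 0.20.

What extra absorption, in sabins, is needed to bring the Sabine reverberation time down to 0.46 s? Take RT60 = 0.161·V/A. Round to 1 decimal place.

A₁ = Σ Sᵢαᵢ = 270×0.76 + 5.5×0.83 + 270×0.05 + 11×0.05 + 313.5×0.20 = 286.515 sabins.
V = 1350 m³. Required absorption A₂ = 0.161 × 1350 / 0.46 = 472.500 sabins.
Shortfall: 472.500 − 286.515 = 186.0 sabins.

186.0 sabins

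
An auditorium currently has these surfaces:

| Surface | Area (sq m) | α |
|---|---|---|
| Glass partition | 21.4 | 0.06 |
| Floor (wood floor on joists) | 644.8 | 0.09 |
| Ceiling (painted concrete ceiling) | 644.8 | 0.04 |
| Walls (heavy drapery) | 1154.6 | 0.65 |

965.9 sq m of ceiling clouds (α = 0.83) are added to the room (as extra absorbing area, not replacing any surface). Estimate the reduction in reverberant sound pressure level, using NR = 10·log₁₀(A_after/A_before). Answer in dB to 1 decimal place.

Equivalent absorption area: A_before = 21.4·0.06 + 644.8·0.09 + 644.8·0.04 + 1154.6·0.65 = 835.598 sq m.
Added absorption = 965.9 × 0.83 = 801.697 sabins.
A_after = 835.598 + 801.697 = 1637.295 sabins.
Reduction = 10 log₁₀(A_after/A_before) = 10 log₁₀(1.9594) = 2.9 dB.

2.9 dB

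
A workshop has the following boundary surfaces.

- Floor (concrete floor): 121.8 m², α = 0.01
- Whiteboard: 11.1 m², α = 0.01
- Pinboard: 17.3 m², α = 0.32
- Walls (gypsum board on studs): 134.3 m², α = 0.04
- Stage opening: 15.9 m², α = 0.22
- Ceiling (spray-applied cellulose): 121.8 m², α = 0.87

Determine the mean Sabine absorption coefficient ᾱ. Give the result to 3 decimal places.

0.288

Total surface area S = 422.2 m².
Σ(Sᵢαᵢ) = 121.8*0.01 + 11.1*0.01 + 17.3*0.32 + 134.3*0.04 + 15.9*0.22 + 121.8*0.87 = 121.701.
ᾱ = 121.701 / 422.2 = 0.288.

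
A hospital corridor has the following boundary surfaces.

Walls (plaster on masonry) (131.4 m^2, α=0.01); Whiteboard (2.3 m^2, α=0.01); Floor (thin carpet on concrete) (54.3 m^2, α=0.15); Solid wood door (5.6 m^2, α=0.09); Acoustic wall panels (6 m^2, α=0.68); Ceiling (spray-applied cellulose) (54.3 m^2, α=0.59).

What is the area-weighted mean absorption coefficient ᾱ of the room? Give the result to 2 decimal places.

0.18

S = Σ Sᵢ = 131.4 + 2.3 + 54.3 + 5.6 + 6 + 54.3 = 253.9 m^2.
A = 131.4·0.01 + 2.3·0.01 + 54.3·0.15 + 5.6·0.09 + 6·0.68 + 54.3·0.59 = 46.103 sabins.
ᾱ = 46.103 / 253.9 = 0.18.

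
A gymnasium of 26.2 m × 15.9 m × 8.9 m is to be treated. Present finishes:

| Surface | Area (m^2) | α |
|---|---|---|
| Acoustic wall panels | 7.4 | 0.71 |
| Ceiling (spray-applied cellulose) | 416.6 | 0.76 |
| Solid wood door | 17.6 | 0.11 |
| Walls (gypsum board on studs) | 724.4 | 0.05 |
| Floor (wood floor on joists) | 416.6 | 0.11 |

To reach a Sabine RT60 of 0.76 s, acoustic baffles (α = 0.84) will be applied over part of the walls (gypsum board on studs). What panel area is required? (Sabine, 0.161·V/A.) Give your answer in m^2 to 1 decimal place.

480.5

Equivalent absorption area: A₁ = 7.4*0.71 + 416.6*0.76 + 17.6*0.11 + 724.4*0.05 + 416.6*0.11 = 405.852 m^2.
V = 3707.562 m³. Target absorption A₂ = 0.161 × 3707.562 / 0.76 = 785.418 sabins.
ΔA needed = 785.418 − 405.852 = 379.566 sabins.
Each m^2 of panel replacing the walls (gypsum board on studs) adds (0.84 − 0.05) = 0.79 sabins.
Area = ΔA/Δα = 379.566/0.79 = 480.5 m^2.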